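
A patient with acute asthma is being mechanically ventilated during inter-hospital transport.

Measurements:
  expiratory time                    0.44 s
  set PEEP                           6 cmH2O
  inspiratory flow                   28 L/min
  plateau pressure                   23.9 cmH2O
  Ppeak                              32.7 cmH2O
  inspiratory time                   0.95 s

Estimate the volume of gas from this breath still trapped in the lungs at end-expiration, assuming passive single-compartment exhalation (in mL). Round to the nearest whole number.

Flow: 28 L/min ÷ 60 = 0.4667 L/s.
Vt = flow × Ti = 0.4667 L/s × 0.95 s × 1000 mL/L = 443.37 mL.
R = (PIP − Pplat)/V̇ = (32.7 − 23.9) / 0.4667 = 8.8/0.4667 = 18.856 cmH2O·s/L.
C = Vt/(Pplat − PEEP) = 443.37 / (23.9 − 6) = 443.37/17.9 = 24.769 mL/cmH2O.
τ = R × C = 18.856 × 0.02477 L/cmH2O = 0.4671 s.
Fraction remaining = e^(−Te/τ) = e^(−0.44/0.4671) = 0.3899.
Trapped volume = 443.37 × 0.3899 = 172.87 mL.

173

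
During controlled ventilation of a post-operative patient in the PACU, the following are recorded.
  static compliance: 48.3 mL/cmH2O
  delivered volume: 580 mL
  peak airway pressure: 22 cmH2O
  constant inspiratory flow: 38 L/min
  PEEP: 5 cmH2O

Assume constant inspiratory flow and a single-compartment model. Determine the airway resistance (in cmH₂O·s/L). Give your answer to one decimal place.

Flow: 38 L/min ÷ 60 = 0.6333 L/s.
Equation of motion (constant flow): PIP = Vt/C + R·V̇ + PEEP.
R·V̇ = PIP − Vt/C − PEEP = 22 − 580/48.3 − 5 = 22 − 12.008 − 5 = 4.992 cmH2O.
R = 4.992 / 0.6333 = 7.883 cmH2O·s/L.

7.9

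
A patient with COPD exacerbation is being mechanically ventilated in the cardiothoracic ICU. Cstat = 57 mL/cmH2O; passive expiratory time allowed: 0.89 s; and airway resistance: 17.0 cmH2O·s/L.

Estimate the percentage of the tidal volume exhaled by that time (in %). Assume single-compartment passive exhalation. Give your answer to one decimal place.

τ = R × C = 17.0 × 57 mL/cmH2O = 17.0 × 0.057 L/cmH2O = 0.969 s.
Passive exhalation: V(t)/V₀ = e^(−t/τ) = e^(−0.89/0.969) = 0.3991.
Fraction exhaled = 1 − 0.3991 = 0.6009 → 60.09%.

60.1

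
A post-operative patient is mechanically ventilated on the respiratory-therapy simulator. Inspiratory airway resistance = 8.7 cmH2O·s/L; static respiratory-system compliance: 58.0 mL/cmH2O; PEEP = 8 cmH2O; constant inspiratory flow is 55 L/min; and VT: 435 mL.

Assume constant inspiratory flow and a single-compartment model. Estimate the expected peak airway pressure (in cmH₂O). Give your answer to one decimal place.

23.5

Flow: 55 L/min ÷ 60 = 0.9167 L/s.
Equation of motion (constant flow): PIP = Vt/C + R·V̇ + PEEP.
PIP = 435/58.0 + 8.7×0.9167 + 8 = 7.5 + 7.975 + 8 = 23.475 cmH2O.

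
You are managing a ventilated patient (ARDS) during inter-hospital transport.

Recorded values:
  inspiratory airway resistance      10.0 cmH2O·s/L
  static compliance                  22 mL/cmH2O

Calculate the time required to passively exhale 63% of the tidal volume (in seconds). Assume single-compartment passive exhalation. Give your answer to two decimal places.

0.22

τ = R × C = 10.0 × 22 mL/cmH2O = 10.0 × 0.022 L/cmH2O = 0.22 s.
Exhaled fraction f = 1 − e^(−t/τ) → t = −τ·ln(1 − f) = −0.22·ln(0.37) = 0.2187 s.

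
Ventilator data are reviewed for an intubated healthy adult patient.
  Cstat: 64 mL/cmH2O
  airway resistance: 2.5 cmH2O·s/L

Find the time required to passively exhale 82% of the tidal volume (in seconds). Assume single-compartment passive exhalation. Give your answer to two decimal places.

τ = R × C = 2.5 × 64 mL/cmH2O = 2.5 × 0.064 L/cmH2O = 0.16 s.
Exhaled fraction f = 1 − e^(−t/τ) → t = −τ·ln(1 − f) = −0.16·ln(0.18) = 0.2744 s.

0.27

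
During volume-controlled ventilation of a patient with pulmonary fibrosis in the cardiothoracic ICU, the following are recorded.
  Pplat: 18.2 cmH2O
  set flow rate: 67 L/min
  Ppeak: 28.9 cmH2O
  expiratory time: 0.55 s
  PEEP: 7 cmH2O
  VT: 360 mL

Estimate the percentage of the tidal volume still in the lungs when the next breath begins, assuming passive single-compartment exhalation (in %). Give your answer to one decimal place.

Flow: 67 L/min ÷ 60 = 1.1167 L/s.
R = (PIP − Pplat)/V̇ = (28.9 − 18.2) / 1.1167 = 10.7/1.1167 = 9.582 cmH2O·s/L.
C = Vt/(Pplat − PEEP) = 360.0 / (18.2 − 7) = 360.0/11.2 = 32.143 mL/cmH2O.
τ = R × C = 9.582 × 0.03214 L/cmH2O = 0.308 s.
Fraction remaining at end-expiration = e^(−Te/τ) = e^(−0.55/0.308) = 0.1677 → 16.77%.

16.8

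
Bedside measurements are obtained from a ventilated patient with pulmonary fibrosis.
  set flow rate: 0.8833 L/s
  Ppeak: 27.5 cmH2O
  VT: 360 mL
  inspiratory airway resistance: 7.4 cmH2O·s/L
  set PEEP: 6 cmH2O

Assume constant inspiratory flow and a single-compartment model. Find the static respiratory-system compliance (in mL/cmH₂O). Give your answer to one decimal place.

Equation of motion (constant flow): PIP = Vt/C + R·V̇ + PEEP.
Vt/C = PIP − R·V̇ − PEEP = 27.5 − 7.4×0.8833 − 6 = 27.5 − 6.536 − 6 = 14.964 cmH2O.
C = Vt / 14.964 = 360 / 14.964 = 24.058 mL/cmH2O.

24.1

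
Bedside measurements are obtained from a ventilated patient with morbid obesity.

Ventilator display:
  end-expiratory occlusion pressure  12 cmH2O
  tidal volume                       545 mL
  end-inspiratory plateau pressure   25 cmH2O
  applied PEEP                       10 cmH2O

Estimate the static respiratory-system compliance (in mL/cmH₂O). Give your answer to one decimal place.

End-expiratory occlusion gives total PEEP = 12 cmH2O (intrinsic PEEP = 12 − 10 = 2). Use total PEEP for the elastic gradient.
Cstat = Vt / (Pplat − PEEPtotal) = 545 / (25 − 12) = 545 / 13.0 = 41.923 mL/cmH2O.

41.9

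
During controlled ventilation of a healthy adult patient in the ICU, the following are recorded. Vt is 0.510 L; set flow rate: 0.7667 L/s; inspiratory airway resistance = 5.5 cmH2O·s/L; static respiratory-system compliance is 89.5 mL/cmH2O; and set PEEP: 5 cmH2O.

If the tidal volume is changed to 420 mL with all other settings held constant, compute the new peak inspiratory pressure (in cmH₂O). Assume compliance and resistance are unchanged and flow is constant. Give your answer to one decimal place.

13.9

PIP = Vt/C + R·V̇ + PEEP (constant-flow equation of motion).
Only the elastic term changes: ΔPIP = ΔVt / C = (420 − 510) / 89.5 = -1.006 cmH2O.
Original PIP = 510/89.5 + 5.5×0.7667 + 5 = 14.915 cmH2O; new PIP = 14.915 + (-1.006) = 13.909 cmH2O.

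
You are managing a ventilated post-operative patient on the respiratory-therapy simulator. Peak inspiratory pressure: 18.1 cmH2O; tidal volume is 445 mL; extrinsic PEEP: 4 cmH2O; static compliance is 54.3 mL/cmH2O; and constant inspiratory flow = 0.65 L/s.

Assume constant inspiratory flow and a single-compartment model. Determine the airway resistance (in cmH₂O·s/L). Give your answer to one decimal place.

Equation of motion (constant flow): PIP = Vt/C + R·V̇ + PEEP.
R·V̇ = PIP − Vt/C − PEEP = 18.1 − 445/54.3 − 4 = 18.1 − 8.195 − 4 = 5.905 cmH2O.
R = 5.905 / 0.65 = 9.085 cmH2O·s/L.

9.1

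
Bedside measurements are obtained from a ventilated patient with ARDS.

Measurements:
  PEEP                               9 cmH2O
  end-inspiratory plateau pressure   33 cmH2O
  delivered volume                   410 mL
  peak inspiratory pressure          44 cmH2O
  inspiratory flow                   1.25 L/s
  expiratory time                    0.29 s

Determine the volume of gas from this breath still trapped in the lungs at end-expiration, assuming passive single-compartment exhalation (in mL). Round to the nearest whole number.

60

R = (PIP − Pplat)/V̇ = (44 − 33) / 1.25 = 11.0/1.25 = 8.8 cmH2O·s/L.
C = Vt/(Pplat − PEEP) = 410.0 / (33 − 9) = 410.0/24.0 = 17.083 mL/cmH2O.
τ = R × C = 8.8 × 0.01708 L/cmH2O = 0.1503 s.
Fraction remaining = e^(−Te/τ) = e^(−0.29/0.1503) = 0.1452.
Trapped volume = 410.0 × 0.1452 = 59.532 mL.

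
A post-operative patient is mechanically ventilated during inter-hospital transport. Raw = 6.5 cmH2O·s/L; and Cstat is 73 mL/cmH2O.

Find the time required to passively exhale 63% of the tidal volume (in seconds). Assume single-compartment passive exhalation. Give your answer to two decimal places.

τ = R × C = 6.5 × 73 mL/cmH2O = 6.5 × 0.073 L/cmH2O = 0.4745 s.
Exhaled fraction f = 1 − e^(−t/τ) → t = −τ·ln(1 − f) = −0.4745·ln(0.37) = 0.4718 s.

0.47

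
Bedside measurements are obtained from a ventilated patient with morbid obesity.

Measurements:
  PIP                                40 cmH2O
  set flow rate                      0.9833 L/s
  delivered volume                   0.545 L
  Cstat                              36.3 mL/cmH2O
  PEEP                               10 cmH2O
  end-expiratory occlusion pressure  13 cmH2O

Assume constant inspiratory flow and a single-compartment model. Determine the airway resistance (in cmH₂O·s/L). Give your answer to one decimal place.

Total PEEP = 13 cmH2O (set 10 + intrinsic 3); this is the baseline alveolar pressure.
Equation of motion (constant flow): PIP = Vt/C + R·V̇ + PEEP.
R·V̇ = PIP − Vt/C − PEEP = 40 − 545/36.3 − 13 = 40 − 15.014 − 13 = 11.986 cmH2O.
R = 11.986 / 0.9833 = 12.19 cmH2O·s/L.

12.2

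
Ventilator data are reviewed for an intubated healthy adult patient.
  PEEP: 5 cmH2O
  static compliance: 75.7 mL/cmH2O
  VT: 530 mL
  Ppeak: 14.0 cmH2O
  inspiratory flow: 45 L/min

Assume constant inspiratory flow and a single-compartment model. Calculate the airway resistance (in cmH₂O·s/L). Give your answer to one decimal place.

Flow: 45 L/min ÷ 60 = 0.75 L/s.
Equation of motion (constant flow): PIP = Vt/C + R·V̇ + PEEP.
R·V̇ = PIP − Vt/C − PEEP = 14.0 − 530/75.7 − 5 = 14.0 − 7.001 − 5 = 1.999 cmH2O.
R = 1.999 / 0.75 = 2.665 cmH2O·s/L.

2.7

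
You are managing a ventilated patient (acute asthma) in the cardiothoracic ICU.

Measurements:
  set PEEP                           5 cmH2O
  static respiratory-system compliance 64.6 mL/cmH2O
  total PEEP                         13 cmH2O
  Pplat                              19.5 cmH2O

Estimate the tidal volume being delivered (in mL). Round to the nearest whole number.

420

End-expiratory occlusion gives total PEEP = 13 cmH2O (intrinsic PEEP = 13 − 5 = 8). Use total PEEP for the elastic gradient.
Vt = Cstat × (Pplat − PEEPtotal) = 64.6 × (19.5 − 13) = 64.6 × 6.5 = 419.9 mL.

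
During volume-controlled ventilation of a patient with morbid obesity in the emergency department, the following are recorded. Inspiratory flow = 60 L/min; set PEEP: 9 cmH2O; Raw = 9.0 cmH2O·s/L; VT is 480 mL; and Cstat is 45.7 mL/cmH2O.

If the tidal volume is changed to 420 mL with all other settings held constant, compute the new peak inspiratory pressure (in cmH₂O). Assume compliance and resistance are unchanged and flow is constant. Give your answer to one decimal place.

Flow: 60 L/min ÷ 60 = 1 L/s.
PIP = Vt/C + R·V̇ + PEEP (constant-flow equation of motion).
Only the elastic term changes: ΔPIP = ΔVt / C = (420 − 480) / 45.7 = -1.313 cmH2O.
Original PIP = 480/45.7 + 9.0×1 + 9 = 28.503 cmH2O; new PIP = 28.503 + (-1.313) = 27.19 cmH2O.

27.2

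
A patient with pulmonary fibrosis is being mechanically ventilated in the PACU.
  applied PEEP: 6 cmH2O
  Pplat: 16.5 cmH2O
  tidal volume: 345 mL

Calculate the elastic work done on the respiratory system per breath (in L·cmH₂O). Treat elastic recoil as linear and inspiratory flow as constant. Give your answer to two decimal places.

1.81

Elastic work ≈ ½ × (Pplat − PEEP) × Vt = 0.5 × (16.5 − 6) × 0.345 L = 0.5 × 10.5 × 0.345 = 1.811 L·cmH2O.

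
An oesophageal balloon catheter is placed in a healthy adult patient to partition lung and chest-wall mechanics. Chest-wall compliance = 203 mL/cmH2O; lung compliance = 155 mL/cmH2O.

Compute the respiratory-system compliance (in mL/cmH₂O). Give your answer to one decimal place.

Lung and chest wall are elastances in series: 1/Crs = 1/CL + 1/Ccw.
1/Crs = 1/155 + 1/203 = 0.01138.
Crs = 87.873 mL/cmH2O.

87.9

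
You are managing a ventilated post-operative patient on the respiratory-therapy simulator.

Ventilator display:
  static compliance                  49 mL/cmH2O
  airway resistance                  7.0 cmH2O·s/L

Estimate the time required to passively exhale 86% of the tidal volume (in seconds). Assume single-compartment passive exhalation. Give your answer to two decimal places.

0.67

τ = R × C = 7.0 × 49 mL/cmH2O = 7.0 × 0.049 L/cmH2O = 0.343 s.
Exhaled fraction f = 1 − e^(−t/τ) → t = −τ·ln(1 − f) = −0.343·ln(0.14) = 0.6744 s.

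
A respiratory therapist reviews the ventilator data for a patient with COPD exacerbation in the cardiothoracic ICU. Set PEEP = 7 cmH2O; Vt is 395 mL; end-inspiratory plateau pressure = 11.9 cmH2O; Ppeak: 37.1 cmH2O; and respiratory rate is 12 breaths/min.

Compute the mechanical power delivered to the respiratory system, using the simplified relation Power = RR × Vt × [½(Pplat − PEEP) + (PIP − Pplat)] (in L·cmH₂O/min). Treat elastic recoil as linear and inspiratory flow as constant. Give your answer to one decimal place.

131.1

Per-breath work = Vt × [½(Pplat−PEEP) + (PIP−Pplat)] = 0.395 × [0.5×4.9 + 25.2] = 0.395 × 27.65 = 10.922 L·cmH2O.
Power = 12 × 10.922 = 131.06 L·cmH2O/min.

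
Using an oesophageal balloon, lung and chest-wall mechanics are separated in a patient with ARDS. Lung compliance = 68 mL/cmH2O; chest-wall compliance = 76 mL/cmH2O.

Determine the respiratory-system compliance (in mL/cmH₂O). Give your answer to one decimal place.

35.9

Lung and chest wall are elastances in series: 1/Crs = 1/CL + 1/Ccw.
1/Crs = 1/68 + 1/76 = 0.02786.
Crs = 35.894 mL/cmH2O.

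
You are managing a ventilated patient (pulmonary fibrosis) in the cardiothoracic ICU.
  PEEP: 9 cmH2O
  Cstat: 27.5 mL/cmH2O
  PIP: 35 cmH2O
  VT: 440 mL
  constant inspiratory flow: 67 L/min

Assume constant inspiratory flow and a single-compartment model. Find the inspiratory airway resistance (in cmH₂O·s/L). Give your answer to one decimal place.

Flow: 67 L/min ÷ 60 = 1.1167 L/s.
Equation of motion (constant flow): PIP = Vt/C + R·V̇ + PEEP.
R·V̇ = PIP − Vt/C − PEEP = 35 − 440/27.5 − 9 = 35 − 16.0 − 9 = 10.0 cmH2O.
R = 10.0 / 1.1167 = 8.955 cmH2O·s/L.

9.0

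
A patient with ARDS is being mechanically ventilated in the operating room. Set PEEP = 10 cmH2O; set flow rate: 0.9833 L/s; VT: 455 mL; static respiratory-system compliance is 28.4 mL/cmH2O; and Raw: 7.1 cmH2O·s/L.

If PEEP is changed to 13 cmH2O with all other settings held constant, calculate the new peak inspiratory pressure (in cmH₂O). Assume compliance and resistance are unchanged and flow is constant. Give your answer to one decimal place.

36.0

PIP = Vt/C + R·V̇ + PEEP (constant-flow equation of motion).
Only the baseline term changes: ΔPIP = ΔPEEP = 13 − 10 = 3.0 cmH2O.
Original PIP = 455/28.4 + 7.1×0.9833 + 10 = 33.003 cmH2O; new PIP = 33.003 + (3.0) = 36.003 cmH2O.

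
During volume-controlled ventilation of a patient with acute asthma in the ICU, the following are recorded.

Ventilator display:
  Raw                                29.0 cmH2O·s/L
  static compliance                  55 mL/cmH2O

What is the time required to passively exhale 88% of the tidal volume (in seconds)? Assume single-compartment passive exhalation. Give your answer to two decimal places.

τ = R × C = 29.0 × 55 mL/cmH2O = 29.0 × 0.055 L/cmH2O = 1.595 s.
Exhaled fraction f = 1 − e^(−t/τ) → t = −τ·ln(1 − f) = −1.595·ln(0.12) = 3.382 s.

3.38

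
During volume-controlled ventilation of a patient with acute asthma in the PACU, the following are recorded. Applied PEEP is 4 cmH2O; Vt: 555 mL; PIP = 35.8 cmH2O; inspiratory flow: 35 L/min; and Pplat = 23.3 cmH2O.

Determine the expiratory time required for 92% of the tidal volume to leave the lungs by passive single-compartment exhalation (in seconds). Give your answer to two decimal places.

Flow: 35 L/min ÷ 60 = 0.5833 L/s.
R = (PIP − Pplat)/V̇ = (35.8 − 23.3) / 0.5833 = 12.5/0.5833 = 21.43 cmH2O·s/L.
C = Vt/(Pplat − PEEP) = 555.0 / (23.3 − 4) = 555.0/19.3 = 28.756 mL/cmH2O.
τ = R × C = 21.43 × 0.02876 L/cmH2O = 0.6163 s.
t = −τ·ln(1 − 0.92) = −0.6163·ln(0.08) = 1.557 s.

1.56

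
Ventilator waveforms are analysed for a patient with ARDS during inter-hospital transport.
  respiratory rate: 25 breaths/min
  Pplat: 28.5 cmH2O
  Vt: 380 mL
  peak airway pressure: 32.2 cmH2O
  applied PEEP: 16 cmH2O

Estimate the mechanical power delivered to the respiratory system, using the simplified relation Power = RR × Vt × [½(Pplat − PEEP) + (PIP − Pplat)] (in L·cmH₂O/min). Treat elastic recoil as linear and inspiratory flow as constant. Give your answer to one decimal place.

Per-breath work = Vt × [½(Pplat−PEEP) + (PIP−Pplat)] = 0.380 × [0.5×12.5 + 3.7] = 0.380 × 9.95 = 3.781 L·cmH2O.
Power = 25 × 3.781 = 94.525 L·cmH2O/min.

94.5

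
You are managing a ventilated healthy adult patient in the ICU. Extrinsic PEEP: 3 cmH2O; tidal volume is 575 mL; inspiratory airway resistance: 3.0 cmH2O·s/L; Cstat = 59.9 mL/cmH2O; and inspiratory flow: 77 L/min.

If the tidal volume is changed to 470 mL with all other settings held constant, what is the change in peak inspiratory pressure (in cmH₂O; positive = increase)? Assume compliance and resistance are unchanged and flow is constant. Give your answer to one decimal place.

-1.8

PIP = Vt/C + R·V̇ + PEEP (constant-flow equation of motion).
Only the elastic term changes: ΔPIP = ΔVt / C = (470 − 575) / 59.9 = -1.753 cmH2O.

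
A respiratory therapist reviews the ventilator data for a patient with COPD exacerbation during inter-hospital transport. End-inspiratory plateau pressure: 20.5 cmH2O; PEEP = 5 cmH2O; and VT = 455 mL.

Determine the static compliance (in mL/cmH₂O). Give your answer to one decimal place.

29.4

Cstat = Vt / (Pplat − PEEP) = 455 / (20.5 − 5) = 455 / 15.5 = 29.355 mL/cmH2O.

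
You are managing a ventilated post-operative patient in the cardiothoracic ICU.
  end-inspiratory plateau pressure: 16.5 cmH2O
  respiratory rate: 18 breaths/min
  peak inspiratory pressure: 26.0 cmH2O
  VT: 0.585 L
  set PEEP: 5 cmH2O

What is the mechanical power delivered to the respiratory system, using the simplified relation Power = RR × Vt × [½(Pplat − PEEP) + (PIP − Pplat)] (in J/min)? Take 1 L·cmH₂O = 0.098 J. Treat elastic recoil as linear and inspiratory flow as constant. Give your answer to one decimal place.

15.7

Per-breath work = Vt × [½(Pplat−PEEP) + (PIP−Pplat)] = 0.585 × [0.5×11.5 + 9.5] = 0.585 × 15.25 = 8.921 L·cmH2O.
Power = 18 × 8.921 = 160.58 L·cmH2O/min.
× 0.098 J/(L·cmH2O) → 15.737 J/min.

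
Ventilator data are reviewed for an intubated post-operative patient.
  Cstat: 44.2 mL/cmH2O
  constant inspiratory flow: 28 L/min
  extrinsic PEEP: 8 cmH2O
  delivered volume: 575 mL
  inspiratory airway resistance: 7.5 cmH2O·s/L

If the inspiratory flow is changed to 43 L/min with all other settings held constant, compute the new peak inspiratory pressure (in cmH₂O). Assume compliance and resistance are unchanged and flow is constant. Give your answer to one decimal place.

26.4

Flow: 28 L/min ÷ 60 = 0.4667 L/s.
New flow: 43 L/min ÷ 60 = 0.7167 L/s.
PIP = Vt/C + R·V̇ + PEEP (constant-flow equation of motion).
Only the resistive term changes: ΔPIP = R × ΔV̇ = 7.5 × (0.7167 − 0.4667) = 7.5 × 0.25 = 1.875 cmH2O.
Original PIP = 575/44.2 + 7.5×0.4667 + 8 = 24.509 cmH2O; new PIP = 24.509 + (1.875) = 26.384 cmH2O.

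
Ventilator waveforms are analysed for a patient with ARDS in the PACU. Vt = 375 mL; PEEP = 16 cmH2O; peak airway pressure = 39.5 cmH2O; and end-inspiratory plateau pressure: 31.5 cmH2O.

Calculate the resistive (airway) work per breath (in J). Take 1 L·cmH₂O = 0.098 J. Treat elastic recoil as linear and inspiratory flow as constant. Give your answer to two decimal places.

0.29

With constant inspiratory flow the resistive pressure is constant at PIP − Pplat = 39.5 − 31.5 = 8.0 cmH2O, so resistive work = 8.0 × 0.375 = 3.0 L·cmH2O.
× 0.098 J/(L·cmH2O) → 0.294 J.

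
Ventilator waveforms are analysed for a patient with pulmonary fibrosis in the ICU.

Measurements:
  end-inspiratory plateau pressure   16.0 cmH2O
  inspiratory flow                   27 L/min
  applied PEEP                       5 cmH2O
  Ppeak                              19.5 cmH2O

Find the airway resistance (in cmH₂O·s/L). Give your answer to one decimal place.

Flow: 27 L/min ÷ 60 = 0.45 L/s.
Raw = (PIP − Pplat) / flow = (19.5 − 16.0) / 0.45 = 3.5 / 0.45 = 7.778 cmH2O·s/L.

7.8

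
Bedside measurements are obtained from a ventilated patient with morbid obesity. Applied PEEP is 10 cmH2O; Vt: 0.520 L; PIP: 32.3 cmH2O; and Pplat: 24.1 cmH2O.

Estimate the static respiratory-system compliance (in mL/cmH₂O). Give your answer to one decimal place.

Cstat = Vt / (Pplat − PEEP) = 520 / (24.1 − 10) = 520 / 14.1 = 36.879 mL/cmH2O.

36.9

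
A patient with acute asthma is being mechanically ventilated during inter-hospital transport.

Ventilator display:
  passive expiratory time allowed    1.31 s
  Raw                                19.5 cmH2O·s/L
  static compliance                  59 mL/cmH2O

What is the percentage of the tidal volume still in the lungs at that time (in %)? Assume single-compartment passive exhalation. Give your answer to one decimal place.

τ = R × C = 19.5 × 59 mL/cmH2O = 19.5 × 0.059 L/cmH2O = 1.151 s.
Passive exhalation: V(t)/V₀ = e^(−t/τ) = e^(−1.31/1.151) = 0.3204.
Fraction remaining = 0.3204 → 32.04%.

32.0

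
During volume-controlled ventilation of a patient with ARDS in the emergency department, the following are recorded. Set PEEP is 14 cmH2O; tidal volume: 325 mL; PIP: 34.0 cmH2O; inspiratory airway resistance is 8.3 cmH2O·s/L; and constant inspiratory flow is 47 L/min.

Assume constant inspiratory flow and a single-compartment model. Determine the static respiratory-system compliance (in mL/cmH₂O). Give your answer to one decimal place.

24.1

Flow: 47 L/min ÷ 60 = 0.7833 L/s.
Equation of motion (constant flow): PIP = Vt/C + R·V̇ + PEEP.
Vt/C = PIP − R·V̇ − PEEP = 34.0 − 8.3×0.7833 − 14 = 34.0 − 6.501 − 14 = 13.499 cmH2O.
C = Vt / 13.499 = 325 / 13.499 = 24.076 mL/cmH2O.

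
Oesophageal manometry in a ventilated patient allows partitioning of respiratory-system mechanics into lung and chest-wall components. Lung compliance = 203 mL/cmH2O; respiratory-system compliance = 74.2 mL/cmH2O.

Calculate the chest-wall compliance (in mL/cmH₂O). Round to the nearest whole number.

1/Ccw = 1/Crs − 1/CL.
1/Ccw = 1/74.2 − 1/203 = 0.008551.
Ccw = 116.95 mL/cmH2O.

117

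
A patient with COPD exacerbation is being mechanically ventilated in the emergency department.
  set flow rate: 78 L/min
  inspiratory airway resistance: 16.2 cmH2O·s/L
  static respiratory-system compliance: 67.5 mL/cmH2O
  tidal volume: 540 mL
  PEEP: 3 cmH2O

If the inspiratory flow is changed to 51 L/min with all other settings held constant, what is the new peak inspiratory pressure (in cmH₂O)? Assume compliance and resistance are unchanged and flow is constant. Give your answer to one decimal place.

Flow: 78 L/min ÷ 60 = 1.3 L/s.
New flow: 51 L/min ÷ 60 = 0.85 L/s.
PIP = Vt/C + R·V̇ + PEEP (constant-flow equation of motion).
Only the resistive term changes: ΔPIP = R × ΔV̇ = 16.2 × (0.85 − 1.3) = 16.2 × -0.45 = -7.29 cmH2O.
Original PIP = 540/67.5 + 16.2×1.3 + 3 = 32.06 cmH2O; new PIP = 32.06 + (-7.29) = 24.77 cmH2O.

24.8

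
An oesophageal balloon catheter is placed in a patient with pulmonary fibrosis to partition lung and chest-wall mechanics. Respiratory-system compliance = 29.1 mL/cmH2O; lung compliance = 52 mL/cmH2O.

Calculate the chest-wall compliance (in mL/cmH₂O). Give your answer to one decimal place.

66.1

1/Ccw = 1/Crs − 1/CL.
1/Ccw = 1/29.1 − 1/52 = 0.01513.
Ccw = 66.094 mL/cmH2O.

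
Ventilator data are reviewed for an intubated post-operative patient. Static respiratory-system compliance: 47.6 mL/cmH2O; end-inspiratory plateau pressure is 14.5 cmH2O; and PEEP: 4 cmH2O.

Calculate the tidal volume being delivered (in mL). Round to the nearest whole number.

Vt = Cstat × (Pplat − PEEP) = 47.6 × (14.5 − 4) = 47.6 × 10.5 = 499.8 mL.

500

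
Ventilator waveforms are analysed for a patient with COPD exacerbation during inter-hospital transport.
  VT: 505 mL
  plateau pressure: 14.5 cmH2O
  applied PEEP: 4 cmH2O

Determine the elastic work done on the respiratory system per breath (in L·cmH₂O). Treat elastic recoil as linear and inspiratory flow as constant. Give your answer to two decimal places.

2.65

Elastic work ≈ ½ × (Pplat − PEEP) × Vt = 0.5 × (14.5 − 4) × 0.505 L = 0.5 × 10.5 × 0.505 = 2.651 L·cmH2O.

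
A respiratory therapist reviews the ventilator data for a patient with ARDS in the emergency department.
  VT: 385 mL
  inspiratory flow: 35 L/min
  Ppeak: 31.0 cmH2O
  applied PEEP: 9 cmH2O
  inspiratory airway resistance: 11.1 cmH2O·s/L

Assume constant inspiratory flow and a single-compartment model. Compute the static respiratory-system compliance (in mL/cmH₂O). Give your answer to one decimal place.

24.8

Flow: 35 L/min ÷ 60 = 0.5833 L/s.
Equation of motion (constant flow): PIP = Vt/C + R·V̇ + PEEP.
Vt/C = PIP − R·V̇ − PEEP = 31.0 − 11.1×0.5833 − 9 = 31.0 − 6.475 − 9 = 15.525 cmH2O.
C = Vt / 15.525 = 385 / 15.525 = 24.799 mL/cmH2O.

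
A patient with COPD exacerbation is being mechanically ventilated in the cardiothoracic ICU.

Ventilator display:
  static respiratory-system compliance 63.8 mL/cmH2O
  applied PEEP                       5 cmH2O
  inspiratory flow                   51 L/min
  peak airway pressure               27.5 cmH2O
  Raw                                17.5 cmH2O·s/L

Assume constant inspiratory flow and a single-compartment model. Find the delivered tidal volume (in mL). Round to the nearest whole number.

Flow: 51 L/min ÷ 60 = 0.85 L/s.
Equation of motion (constant flow): PIP = Vt/C + R·V̇ + PEEP.
Vt/C = PIP − R·V̇ − PEEP = 27.5 − 14.875 − 5 = 7.625 cmH2O.
Vt = C × 7.625 = 63.8 × 7.625 = 486.48 mL.

486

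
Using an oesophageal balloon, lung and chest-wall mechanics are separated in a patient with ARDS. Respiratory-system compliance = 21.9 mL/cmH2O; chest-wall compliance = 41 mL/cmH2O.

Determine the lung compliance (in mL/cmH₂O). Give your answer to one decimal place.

47.0

1/CL = 1/Crs − 1/Ccw.
1/CL = 1/21.9 − 1/41 = 0.02127.
CL = 47.015 mL/cmH2O.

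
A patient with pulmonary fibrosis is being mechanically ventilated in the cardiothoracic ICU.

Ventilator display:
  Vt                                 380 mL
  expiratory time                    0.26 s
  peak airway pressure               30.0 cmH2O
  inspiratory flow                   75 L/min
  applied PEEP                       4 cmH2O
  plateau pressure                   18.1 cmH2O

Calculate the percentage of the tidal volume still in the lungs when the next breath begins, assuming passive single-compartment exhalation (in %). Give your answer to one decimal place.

Flow: 75 L/min ÷ 60 = 1.25 L/s.
R = (PIP − Pplat)/V̇ = (30.0 − 18.1) / 1.25 = 11.9/1.25 = 9.52 cmH2O·s/L.
C = Vt/(Pplat − PEEP) = 380.0 / (18.1 − 4) = 380.0/14.1 = 26.95 mL/cmH2O.
τ = R × C = 9.52 × 0.02695 L/cmH2O = 0.2566 s.
Fraction remaining at end-expiration = e^(−Te/τ) = e^(−0.26/0.2566) = 0.363 → 36.3%.

36.3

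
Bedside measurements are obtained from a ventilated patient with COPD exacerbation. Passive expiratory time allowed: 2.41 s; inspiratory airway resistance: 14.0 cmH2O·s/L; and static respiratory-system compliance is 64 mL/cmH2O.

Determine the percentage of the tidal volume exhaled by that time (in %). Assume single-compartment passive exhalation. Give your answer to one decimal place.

τ = R × C = 14.0 × 64 mL/cmH2O = 14.0 × 0.064 L/cmH2O = 0.896 s.
Passive exhalation: V(t)/V₀ = e^(−t/τ) = e^(−2.41/0.896) = 0.0679.
Fraction exhaled = 1 − 0.0679 = 0.9321 → 93.21%.

93.2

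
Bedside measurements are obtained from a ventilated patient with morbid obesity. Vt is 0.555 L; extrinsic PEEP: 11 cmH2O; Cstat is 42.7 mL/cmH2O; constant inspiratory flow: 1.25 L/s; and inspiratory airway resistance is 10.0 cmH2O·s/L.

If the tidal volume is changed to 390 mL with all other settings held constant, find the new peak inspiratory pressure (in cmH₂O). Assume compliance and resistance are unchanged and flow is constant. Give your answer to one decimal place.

PIP = Vt/C + R·V̇ + PEEP (constant-flow equation of motion).
Only the elastic term changes: ΔPIP = ΔVt / C = (390 − 555) / 42.7 = -3.864 cmH2O.
Original PIP = 555/42.7 + 10.0×1.25 + 11 = 36.498 cmH2O; new PIP = 36.498 + (-3.864) = 32.634 cmH2O.

32.6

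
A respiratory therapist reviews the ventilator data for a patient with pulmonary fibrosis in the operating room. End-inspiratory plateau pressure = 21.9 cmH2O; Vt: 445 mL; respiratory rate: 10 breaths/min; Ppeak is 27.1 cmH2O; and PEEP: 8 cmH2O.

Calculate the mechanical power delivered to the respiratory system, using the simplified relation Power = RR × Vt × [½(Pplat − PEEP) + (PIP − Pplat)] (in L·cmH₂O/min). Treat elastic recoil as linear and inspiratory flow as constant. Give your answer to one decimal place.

Per-breath work = Vt × [½(Pplat−PEEP) + (PIP−Pplat)] = 0.445 × [0.5×13.9 + 5.2] = 0.445 × 12.15 = 5.407 L·cmH2O.
Power = 10 × 5.407 = 54.07 L·cmH2O/min.

54.1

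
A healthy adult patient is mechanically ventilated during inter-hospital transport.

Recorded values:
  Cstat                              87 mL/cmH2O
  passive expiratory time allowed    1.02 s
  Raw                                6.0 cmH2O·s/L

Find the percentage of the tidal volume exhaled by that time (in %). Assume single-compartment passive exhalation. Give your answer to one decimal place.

τ = R × C = 6.0 × 87 mL/cmH2O = 6.0 × 0.087 L/cmH2O = 0.522 s.
Passive exhalation: V(t)/V₀ = e^(−t/τ) = e^(−1.02/0.522) = 0.1417.
Fraction exhaled = 1 − 0.1417 = 0.8583 → 85.83%.

85.8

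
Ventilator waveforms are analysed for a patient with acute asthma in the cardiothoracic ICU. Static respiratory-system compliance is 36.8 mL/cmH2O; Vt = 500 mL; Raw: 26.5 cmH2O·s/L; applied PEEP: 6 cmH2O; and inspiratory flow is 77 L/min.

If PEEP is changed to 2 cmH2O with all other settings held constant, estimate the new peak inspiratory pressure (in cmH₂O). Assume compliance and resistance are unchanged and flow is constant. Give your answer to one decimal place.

Flow: 77 L/min ÷ 60 = 1.2833 L/s.
PIP = Vt/C + R·V̇ + PEEP (constant-flow equation of motion).
Only the baseline term changes: ΔPIP = ΔPEEP = 2 − 6 = -4.0 cmH2O.
Original PIP = 500/36.8 + 26.5×1.2833 + 6 = 53.594 cmH2O; new PIP = 53.594 + (-4.0) = 49.594 cmH2O.

49.6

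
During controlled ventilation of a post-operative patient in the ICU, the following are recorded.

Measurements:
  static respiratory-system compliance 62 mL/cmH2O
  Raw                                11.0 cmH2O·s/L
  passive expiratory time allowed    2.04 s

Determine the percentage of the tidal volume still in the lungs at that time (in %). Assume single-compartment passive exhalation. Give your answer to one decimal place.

τ = R × C = 11.0 × 62 mL/cmH2O = 11.0 × 0.062 L/cmH2O = 0.682 s.
Passive exhalation: V(t)/V₀ = e^(−t/τ) = e^(−2.04/0.682) = 0.05023.
Fraction remaining = 0.05023 → 5.023%.

5.0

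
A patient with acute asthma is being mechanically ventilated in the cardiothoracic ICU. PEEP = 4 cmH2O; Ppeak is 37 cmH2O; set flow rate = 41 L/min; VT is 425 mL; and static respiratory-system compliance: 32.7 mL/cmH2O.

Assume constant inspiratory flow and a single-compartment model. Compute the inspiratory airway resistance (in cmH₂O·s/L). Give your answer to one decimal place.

Flow: 41 L/min ÷ 60 = 0.6833 L/s.
Equation of motion (constant flow): PIP = Vt/C + R·V̇ + PEEP.
R·V̇ = PIP − Vt/C − PEEP = 37 − 425/32.7 − 4 = 37 − 12.997 − 4 = 20.003 cmH2O.
R = 20.003 / 0.6833 = 29.274 cmH2O·s/L.

29.3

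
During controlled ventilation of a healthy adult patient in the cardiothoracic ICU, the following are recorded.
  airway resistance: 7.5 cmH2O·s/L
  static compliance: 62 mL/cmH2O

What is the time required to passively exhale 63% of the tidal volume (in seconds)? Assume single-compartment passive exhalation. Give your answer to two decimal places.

0.46

τ = R × C = 7.5 × 62 mL/cmH2O = 7.5 × 0.062 L/cmH2O = 0.465 s.
Exhaled fraction f = 1 − e^(−t/τ) → t = −τ·ln(1 − f) = −0.465·ln(0.37) = 0.4623 s.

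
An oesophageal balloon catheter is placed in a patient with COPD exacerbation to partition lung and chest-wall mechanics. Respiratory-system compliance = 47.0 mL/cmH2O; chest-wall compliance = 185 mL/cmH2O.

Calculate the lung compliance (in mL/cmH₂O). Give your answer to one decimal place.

63.0

1/CL = 1/Crs − 1/Ccw.
1/CL = 1/47.0 − 1/185 = 0.01587.
CL = 63.012 mL/cmH2O.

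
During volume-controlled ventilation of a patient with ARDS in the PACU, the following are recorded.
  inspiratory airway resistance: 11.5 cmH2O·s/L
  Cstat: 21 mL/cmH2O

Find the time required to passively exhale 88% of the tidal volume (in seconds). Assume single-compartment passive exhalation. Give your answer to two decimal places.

0.51

τ = R × C = 11.5 × 21 mL/cmH2O = 11.5 × 0.021 L/cmH2O = 0.2415 s.
Exhaled fraction f = 1 − e^(−t/τ) → t = −τ·ln(1 − f) = −0.2415·ln(0.12) = 0.512 s.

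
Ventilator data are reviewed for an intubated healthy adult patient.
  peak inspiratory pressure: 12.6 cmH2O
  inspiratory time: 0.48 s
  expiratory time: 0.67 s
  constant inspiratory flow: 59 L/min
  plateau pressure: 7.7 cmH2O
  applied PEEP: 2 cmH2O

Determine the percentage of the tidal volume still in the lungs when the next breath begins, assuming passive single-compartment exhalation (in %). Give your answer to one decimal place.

Flow: 59 L/min ÷ 60 = 0.9833 L/s.
Vt = flow × Ti = 0.9833 L/s × 0.48 s × 1000 mL/L = 471.98 mL.
R = (PIP − Pplat)/V̇ = (12.6 − 7.7) / 0.9833 = 4.9/0.9833 = 4.983 cmH2O·s/L.
C = Vt/(Pplat − PEEP) = 471.98 / (7.7 − 2) = 471.98/5.7 = 82.804 mL/cmH2O.
τ = R × C = 4.983 × 0.0828 L/cmH2O = 0.4126 s.
Fraction remaining at end-expiration = e^(−Te/τ) = e^(−0.67/0.4126) = 0.1971 → 19.71%.

19.7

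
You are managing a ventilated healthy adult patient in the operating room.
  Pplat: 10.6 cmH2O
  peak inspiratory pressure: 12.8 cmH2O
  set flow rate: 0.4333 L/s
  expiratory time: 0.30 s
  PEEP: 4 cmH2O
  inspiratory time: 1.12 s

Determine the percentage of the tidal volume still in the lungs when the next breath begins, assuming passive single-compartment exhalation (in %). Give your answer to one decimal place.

44.8

Vt = flow × Ti = 0.4333 L/s × 1.12 s × 1000 mL/L = 485.3 mL.
R = (PIP − Pplat)/V̇ = (12.8 − 10.6) / 0.4333 = 2.2/0.4333 = 5.077 cmH2O·s/L.
C = Vt/(Pplat − PEEP) = 485.3 / (10.6 − 4) = 485.3/6.6 = 73.53 mL/cmH2O.
τ = R × C = 5.077 × 0.07353 L/cmH2O = 0.3733 s.
Fraction remaining at end-expiration = e^(−Te/τ) = e^(−0.30/0.3733) = 0.4477 → 44.77%.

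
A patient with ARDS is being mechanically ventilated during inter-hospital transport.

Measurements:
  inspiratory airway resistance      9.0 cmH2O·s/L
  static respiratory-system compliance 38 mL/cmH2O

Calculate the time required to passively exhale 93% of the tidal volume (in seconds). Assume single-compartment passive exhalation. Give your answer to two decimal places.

0.91

τ = R × C = 9.0 × 38 mL/cmH2O = 9.0 × 0.038 L/cmH2O = 0.342 s.
Exhaled fraction f = 1 − e^(−t/τ) → t = −τ·ln(1 − f) = −0.342·ln(0.07) = 0.9095 s.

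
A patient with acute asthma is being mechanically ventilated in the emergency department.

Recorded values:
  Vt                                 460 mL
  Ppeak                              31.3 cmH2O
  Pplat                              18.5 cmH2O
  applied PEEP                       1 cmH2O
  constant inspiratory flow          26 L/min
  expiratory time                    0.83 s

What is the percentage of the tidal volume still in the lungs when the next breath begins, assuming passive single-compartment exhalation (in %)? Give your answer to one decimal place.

Flow: 26 L/min ÷ 60 = 0.4333 L/s.
R = (PIP − Pplat)/V̇ = (31.3 − 18.5) / 0.4333 = 12.8/0.4333 = 29.541 cmH2O·s/L.
C = Vt/(Pplat − PEEP) = 460.0 / (18.5 − 1) = 460.0/17.5 = 26.286 mL/cmH2O.
τ = R × C = 29.541 × 0.02629 L/cmH2O = 0.7766 s.
Fraction remaining at end-expiration = e^(−Te/τ) = e^(−0.83/0.7766) = 0.3434 → 34.34%.

34.3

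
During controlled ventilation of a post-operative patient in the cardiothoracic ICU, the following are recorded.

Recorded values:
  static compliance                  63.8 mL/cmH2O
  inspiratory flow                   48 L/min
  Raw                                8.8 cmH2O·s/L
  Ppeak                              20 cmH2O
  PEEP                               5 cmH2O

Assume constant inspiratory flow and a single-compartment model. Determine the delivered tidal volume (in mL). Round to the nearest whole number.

508

Flow: 48 L/min ÷ 60 = 0.8 L/s.
Equation of motion (constant flow): PIP = Vt/C + R·V̇ + PEEP.
Vt/C = PIP − R·V̇ − PEEP = 20 − 7.04 − 5 = 7.96 cmH2O.
Vt = C × 7.96 = 63.8 × 7.96 = 507.85 mL.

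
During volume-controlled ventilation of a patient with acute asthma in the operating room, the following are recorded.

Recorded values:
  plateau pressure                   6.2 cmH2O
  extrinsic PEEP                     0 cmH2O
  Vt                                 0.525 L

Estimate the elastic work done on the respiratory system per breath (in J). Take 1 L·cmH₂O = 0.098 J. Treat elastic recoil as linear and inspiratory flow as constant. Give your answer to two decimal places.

0.16

Elastic work ≈ ½ × (Pplat − PEEP) × Vt = 0.5 × (6.2 − 0) × 0.525 L = 0.5 × 6.2 × 0.525 = 1.628 L·cmH2O.
× 0.098 J/(L·cmH2O) → 0.1595 J.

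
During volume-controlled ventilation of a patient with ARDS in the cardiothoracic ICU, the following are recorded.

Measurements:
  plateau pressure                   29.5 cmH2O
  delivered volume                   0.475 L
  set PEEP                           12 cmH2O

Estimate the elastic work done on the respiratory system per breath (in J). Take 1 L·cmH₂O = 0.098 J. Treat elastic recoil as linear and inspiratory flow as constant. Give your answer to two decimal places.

0.41

Elastic work ≈ ½ × (Pplat − PEEP) × Vt = 0.5 × (29.5 − 12) × 0.475 L = 0.5 × 17.5 × 0.475 = 4.156 L·cmH2O.
× 0.098 J/(L·cmH2O) → 0.4073 J.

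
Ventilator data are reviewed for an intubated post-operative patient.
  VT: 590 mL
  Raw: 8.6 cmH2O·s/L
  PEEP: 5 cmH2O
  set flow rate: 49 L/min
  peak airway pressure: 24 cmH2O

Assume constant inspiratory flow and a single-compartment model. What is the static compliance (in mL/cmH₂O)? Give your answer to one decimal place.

49.3

Flow: 49 L/min ÷ 60 = 0.8167 L/s.
Equation of motion (constant flow): PIP = Vt/C + R·V̇ + PEEP.
Vt/C = PIP − R·V̇ − PEEP = 24 − 8.6×0.8167 − 5 = 24 − 7.024 − 5 = 11.976 cmH2O.
C = Vt / 11.976 = 590 / 11.976 = 49.265 mL/cmH2O.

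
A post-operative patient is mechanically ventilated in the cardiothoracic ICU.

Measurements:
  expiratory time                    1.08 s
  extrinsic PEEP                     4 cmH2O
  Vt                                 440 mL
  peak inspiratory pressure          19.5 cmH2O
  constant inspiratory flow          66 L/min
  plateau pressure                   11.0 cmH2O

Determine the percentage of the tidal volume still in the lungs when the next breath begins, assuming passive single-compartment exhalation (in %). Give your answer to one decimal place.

Flow: 66 L/min ÷ 60 = 1.1 L/s.
R = (PIP − Pplat)/V̇ = (19.5 − 11.0) / 1.1 = 8.5/1.1 = 7.727 cmH2O·s/L.
C = Vt/(Pplat − PEEP) = 440.0 / (11.0 − 4) = 440.0/7.0 = 62.857 mL/cmH2O.
τ = R × C = 7.727 × 0.06286 L/cmH2O = 0.4857 s.
Fraction remaining at end-expiration = e^(−Te/τ) = e^(−1.08/0.4857) = 0.1082 → 10.82%.

10.8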